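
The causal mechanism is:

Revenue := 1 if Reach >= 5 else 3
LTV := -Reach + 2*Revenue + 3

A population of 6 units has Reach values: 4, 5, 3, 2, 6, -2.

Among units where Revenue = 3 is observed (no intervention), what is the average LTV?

7.25

E[LTV|Revenue=3] averages over only the 4 units with Revenue=3 (Reach = 4, 3, 2, -2): LTV = 5, 6, 7, 11, mean 7.25.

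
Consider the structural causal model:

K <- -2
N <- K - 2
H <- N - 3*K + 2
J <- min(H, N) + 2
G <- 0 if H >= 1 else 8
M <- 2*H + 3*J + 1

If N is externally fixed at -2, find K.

-2

Under do(N=-2), the mechanism N <- K - 2 is discarded; N is fixed at -2.
K is not downstream of the intervention, so its value is determined by the original equations.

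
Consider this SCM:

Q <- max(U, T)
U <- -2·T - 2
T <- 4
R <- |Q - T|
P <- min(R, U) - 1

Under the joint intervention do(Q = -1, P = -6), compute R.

5

The joint intervention fixes Q = -1, P = -6, removing each variable's own equation.
R = |Q - T|  [with Q=-1, T=4]  = 5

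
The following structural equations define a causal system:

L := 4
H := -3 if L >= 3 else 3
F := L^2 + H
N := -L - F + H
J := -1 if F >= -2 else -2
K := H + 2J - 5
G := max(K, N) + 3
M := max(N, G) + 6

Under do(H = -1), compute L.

Under do(H=-1), the mechanism H := -3 if L >= 3 else 3 is discarded; H is fixed at -1.
L is not downstream of the intervention, so its value is determined by the original equations.

4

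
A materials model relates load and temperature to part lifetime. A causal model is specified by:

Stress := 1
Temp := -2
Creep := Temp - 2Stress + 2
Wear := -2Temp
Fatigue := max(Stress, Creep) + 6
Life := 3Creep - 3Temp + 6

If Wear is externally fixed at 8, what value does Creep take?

-2

Under do(Wear=8), the mechanism Wear := -2Temp is discarded; Wear is fixed at 8.
Since Creep is not a descendant of the intervened variable, it is unaffected.
Creep = Temp - 2Stress + 2  [with Temp=-2, Stress=1]  = -2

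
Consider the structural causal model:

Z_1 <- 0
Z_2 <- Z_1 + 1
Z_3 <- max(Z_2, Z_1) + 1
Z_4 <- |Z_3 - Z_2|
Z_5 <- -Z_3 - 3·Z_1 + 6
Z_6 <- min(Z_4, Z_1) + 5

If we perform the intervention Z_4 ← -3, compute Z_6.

Under do(Z_4=-3), the mechanism Z_4 <- |Z_3 - Z_2| is discarded; Z_4 is fixed at -3.
Z_6 = min(Z_4, Z_1) + 5  [with Z_4=-3, Z_1=0]  = 2

2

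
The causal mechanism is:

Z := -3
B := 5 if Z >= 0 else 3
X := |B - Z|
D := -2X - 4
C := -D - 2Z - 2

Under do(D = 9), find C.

Intervening sets D = 9 and removes its equation (D := -2X - 4).
C = -D - 2Z - 2  [with D=9, Z=-3]  = -5

-5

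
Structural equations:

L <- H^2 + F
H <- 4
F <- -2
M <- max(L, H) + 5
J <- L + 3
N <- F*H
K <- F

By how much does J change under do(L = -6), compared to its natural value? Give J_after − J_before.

-20

do(L=-6) replaces the equation L <- H^2 + F with the constant L = -6.
J = L + 3  [with L=-6]  = -3
Without intervention: L = H^2 + F  [with H=4, F=-2]  = 14; J = L + 3  [with L=14]  = 17.
Change = -3 − 17 = -20.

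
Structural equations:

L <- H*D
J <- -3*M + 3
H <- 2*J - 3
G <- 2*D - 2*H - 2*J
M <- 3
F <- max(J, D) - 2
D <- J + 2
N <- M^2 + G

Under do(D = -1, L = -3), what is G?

40

The joint intervention fixes D = -1, L = -3, removing each variable's own equation.
J = -3*M + 3  [with M=3]  = -6
H = 2*J - 3  [with J=-6]  = -15
G = 2*D - 2*H - 2*J  [with D=-1, H=-15, J=-6]  = 40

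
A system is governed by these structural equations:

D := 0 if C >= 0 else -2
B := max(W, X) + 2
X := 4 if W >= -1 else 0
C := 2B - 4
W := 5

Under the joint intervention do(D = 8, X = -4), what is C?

Setting D = 8, X = -4 by intervention discards those variables' equations.
B = max(W, X) + 2  [with W=5, X=-4]  = 7
C = 2B - 4  [with B=7]  = 10

10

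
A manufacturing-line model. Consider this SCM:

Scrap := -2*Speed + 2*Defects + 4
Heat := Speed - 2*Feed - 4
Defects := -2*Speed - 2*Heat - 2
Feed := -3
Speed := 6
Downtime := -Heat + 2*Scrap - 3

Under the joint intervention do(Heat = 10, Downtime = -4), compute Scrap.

The joint intervention fixes Heat = 10, Downtime = -4, removing each variable's own equation.
Defects = -2*Speed - 2*Heat - 2  [with Speed=6, Heat=10]  = -34
Scrap = -2*Speed + 2*Defects + 4  [with Speed=6, Defects=-34]  = -76

-76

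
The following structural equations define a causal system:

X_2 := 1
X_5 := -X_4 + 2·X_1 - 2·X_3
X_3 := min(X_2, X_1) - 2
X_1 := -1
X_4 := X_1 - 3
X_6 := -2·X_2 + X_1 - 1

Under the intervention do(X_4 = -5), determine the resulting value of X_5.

Intervening sets X_4 = -5 and removes its equation (X_4 := X_1 - 3).
X_3 = min(X_2, X_1) - 2  [with X_2=1, X_1=-1]  = -3
X_5 = -X_4 + 2·X_1 - 2·X_3  [with X_4=-5, X_1=-1, X_3=-3]  = 9

9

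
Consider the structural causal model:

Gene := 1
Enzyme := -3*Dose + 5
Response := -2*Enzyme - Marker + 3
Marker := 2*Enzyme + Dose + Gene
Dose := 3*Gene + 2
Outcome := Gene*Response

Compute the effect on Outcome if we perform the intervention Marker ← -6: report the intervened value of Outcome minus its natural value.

Under do(Marker=-6), the mechanism Marker := 2*Enzyme + Dose + Gene is discarded; Marker is fixed at -6.
Dose = 3*Gene + 2  [with Gene=1]  = 5
Enzyme = -3*Dose + 5  [with Dose=5]  = -10
Response = -2*Enzyme - Marker + 3  [with Enzyme=-10, Marker=-6]  = 29
Outcome = Gene*Response  [with Gene=1, Response=29]  = 29
Without intervention: Dose = 3*Gene + 2  [with Gene=1]  = 5; Enzyme = -3*Dose + 5  [with Dose=5]  = -10; Marker = 2*Enzyme + Dose + Gene  [with Enzyme=-10, Dose=5, Gene=1]  = -14; Response = -2*Enzyme - Marker + 3  [with Enzyme=-10, Marker=-14]  = 37; Outcome = Gene*Response  [with Gene=1, Response=37]  = 37.
Change = 29 − 37 = -8.

-8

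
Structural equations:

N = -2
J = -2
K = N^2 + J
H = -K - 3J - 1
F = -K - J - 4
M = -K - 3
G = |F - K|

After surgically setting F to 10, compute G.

8

Under do(F=10), the mechanism F = -K - J - 4 is discarded; F is fixed at 10.
K = N^2 + J  [with N=-2, J=-2]  = 2
G = |F - K|  [with F=10, K=2]  = 8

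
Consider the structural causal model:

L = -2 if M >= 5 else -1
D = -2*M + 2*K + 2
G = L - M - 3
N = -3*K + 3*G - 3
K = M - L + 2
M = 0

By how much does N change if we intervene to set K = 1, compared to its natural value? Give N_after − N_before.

The intervention breaks the incoming arrows to K: K = M - L + 2 no longer applies, and K = 1.
L = -2 if M >= 5 else -1  [with M=0]  = -1
G = L - M - 3  [with L=-1, M=0]  = -4
N = -3*K + 3*G - 3  [with K=1, G=-4]  = -18
Without intervention: L = -2 if M >= 5 else -1  [with M=0]  = -1; K = M - L + 2  [with M=0, L=-1]  = 3; G = L - M - 3  [with L=-1, M=0]  = -4; N = -3*K + 3*G - 3  [with K=3, G=-4]  = -24.
Change = -18 − (-24) = 6.

6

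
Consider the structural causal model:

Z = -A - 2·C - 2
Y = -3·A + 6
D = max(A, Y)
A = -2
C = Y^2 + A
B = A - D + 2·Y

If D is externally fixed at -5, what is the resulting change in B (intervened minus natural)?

Under do(D=-5), the mechanism D = max(A, Y) is discarded; D is fixed at -5.
Y = -3·A + 6  [with A=-2]  = 12
B = A - D + 2·Y  [with A=-2, D=-5, Y=12]  = 27
Without intervention: Y = -3·A + 6  [with A=-2]  = 12; D = max(A, Y)  [with A=-2, Y=12]  = 12; B = A - D + 2·Y  [with A=-2, D=12, Y=12]  = 10.
Change = 27 − 10 = 17.

17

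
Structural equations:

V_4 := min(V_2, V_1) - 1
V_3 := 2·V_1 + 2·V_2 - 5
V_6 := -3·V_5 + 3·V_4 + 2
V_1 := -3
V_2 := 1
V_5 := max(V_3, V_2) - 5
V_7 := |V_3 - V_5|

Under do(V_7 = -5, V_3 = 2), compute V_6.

-1

Setting V_7 = -5, V_3 = 2 by intervention discards those variables' equations.
V_4 = min(V_2, V_1) - 1  [with V_2=1, V_1=-3]  = -4
V_5 = max(V_3, V_2) - 5  [with V_3=2, V_2=1]  = -3
V_6 = -3·V_5 + 3·V_4 + 2  [with V_5=-3, V_4=-4]  = -1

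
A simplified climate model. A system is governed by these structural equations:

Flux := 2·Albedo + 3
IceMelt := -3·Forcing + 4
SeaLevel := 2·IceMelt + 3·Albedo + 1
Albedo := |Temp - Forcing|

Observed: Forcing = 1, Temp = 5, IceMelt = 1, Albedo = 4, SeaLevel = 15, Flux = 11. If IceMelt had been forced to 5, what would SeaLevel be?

do(IceMelt=5) replaces the equation IceMelt := -3·Forcing + 4 with the constant IceMelt = 5.
Albedo = |Temp - Forcing|  [with Temp=5, Forcing=1]  = 4
SeaLevel = 2·IceMelt + 3·Albedo + 1  [with IceMelt=5, Albedo=4]  = 23

23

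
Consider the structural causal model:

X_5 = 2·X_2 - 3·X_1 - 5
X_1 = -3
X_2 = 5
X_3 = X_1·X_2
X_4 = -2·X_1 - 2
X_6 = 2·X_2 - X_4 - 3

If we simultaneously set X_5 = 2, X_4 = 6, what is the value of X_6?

Setting X_5 = 2, X_4 = 6 by intervention discards those variables' equations.
X_6 = 2·X_2 - X_4 - 3  [with X_2=5, X_4=6]  = 1

1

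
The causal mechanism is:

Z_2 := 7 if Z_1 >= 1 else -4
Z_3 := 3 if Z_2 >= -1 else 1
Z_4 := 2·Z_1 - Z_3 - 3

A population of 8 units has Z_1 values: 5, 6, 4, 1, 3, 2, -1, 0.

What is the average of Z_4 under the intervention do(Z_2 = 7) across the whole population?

do(Z_2=7) breaks Z_2's dependence on Z_1. With Z_2=7 fixed, Z_4 across the units is 4, 6, 2, -4, 0, -2, -8, -6, mean -1.

-1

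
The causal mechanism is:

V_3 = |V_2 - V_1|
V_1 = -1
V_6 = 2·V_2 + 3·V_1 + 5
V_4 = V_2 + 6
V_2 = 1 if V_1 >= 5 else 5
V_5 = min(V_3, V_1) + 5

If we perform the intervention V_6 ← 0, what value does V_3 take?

6

do(V_6=0) replaces the equation V_6 = 2·V_2 + 3·V_1 + 5 with the constant V_6 = 0.
V_3 is not downstream of the intervention, so its value is determined by the original equations.
V_2 = 1 if V_1 >= 5 else 5  [with V_1=-1]  = 5
V_3 = |V_2 - V_1|  [with V_2=5, V_1=-1]  = 6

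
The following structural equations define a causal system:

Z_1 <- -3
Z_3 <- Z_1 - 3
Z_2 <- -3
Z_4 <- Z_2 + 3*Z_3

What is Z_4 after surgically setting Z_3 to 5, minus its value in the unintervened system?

The intervention breaks the incoming arrows to Z_3: Z_3 <- Z_1 - 3 no longer applies, and Z_3 = 5.
Z_4 = Z_2 + 3*Z_3  [with Z_2=-3, Z_3=5]  = 12
Without intervention: Z_3 = Z_1 - 3  [with Z_1=-3]  = -6; Z_4 = Z_2 + 3*Z_3  [with Z_2=-3, Z_3=-6]  = -21.
Change = 12 − (-21) = 33.

33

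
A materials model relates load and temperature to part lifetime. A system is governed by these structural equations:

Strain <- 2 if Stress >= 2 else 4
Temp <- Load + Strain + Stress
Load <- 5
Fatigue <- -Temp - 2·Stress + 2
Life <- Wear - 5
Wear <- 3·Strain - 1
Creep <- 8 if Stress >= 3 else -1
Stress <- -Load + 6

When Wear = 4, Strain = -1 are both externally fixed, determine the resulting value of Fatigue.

-5

Under do(Wear = 4, Strain = -1), each intervened variable's structural equation is replaced by its fixed value.
Stress = -Load + 6  [with Load=5]  = 1
Temp = Load + Strain + Stress  [with Load=5, Strain=-1, Stress=1]  = 5
Fatigue = -Temp - 2·Stress + 2  [with Temp=5, Stress=1]  = -5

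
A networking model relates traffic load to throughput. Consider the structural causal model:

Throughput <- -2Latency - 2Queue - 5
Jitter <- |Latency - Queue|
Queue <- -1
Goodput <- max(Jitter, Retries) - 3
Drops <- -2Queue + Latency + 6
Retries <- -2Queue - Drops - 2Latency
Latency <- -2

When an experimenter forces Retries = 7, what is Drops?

6

Under do(Retries=7), the mechanism Retries <- -2Queue - Drops - 2Latency is discarded; Retries is fixed at 7.
Since Drops is not a descendant of the intervened variable, it is unaffected.
Drops = -2Queue + Latency + 6  [with Queue=-1, Latency=-2]  = 6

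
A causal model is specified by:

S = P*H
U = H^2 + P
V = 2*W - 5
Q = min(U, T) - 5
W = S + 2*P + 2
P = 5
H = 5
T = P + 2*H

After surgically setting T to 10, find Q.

The intervention breaks the incoming arrows to T: T = P + 2*H no longer applies, and T = 10.
U = H^2 + P  [with H=5, P=5]  = 30
Q = min(U, T) - 5  [with U=30, T=10]  = 5

5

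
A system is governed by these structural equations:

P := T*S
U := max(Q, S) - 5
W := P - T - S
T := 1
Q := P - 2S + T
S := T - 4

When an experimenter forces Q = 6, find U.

The intervention breaks the incoming arrows to Q: Q := P - 2S + T no longer applies, and Q = 6.
S = T - 4  [with T=1]  = -3
U = max(Q, S) - 5  [with Q=6, S=-3]  = 1

1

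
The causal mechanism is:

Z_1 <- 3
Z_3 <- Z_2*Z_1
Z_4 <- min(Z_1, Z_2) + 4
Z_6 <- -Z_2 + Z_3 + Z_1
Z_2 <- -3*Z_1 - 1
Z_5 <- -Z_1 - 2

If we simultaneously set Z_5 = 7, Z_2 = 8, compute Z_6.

The joint intervention fixes Z_5 = 7, Z_2 = 8, removing each variable's own equation.
Z_3 = Z_2*Z_1  [with Z_2=8, Z_1=3]  = 24
Z_6 = -Z_2 + Z_3 + Z_1  [with Z_2=8, Z_3=24, Z_1=3]  = 19

19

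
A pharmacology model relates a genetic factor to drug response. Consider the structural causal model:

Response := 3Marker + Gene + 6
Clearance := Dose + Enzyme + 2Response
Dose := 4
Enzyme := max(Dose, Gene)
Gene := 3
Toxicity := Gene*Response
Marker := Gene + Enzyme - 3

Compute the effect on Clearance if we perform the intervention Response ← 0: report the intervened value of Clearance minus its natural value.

-42

Under do(Response=0), the mechanism Response := 3Marker + Gene + 6 is discarded; Response is fixed at 0.
Enzyme = max(Dose, Gene)  [with Dose=4, Gene=3]  = 4
Clearance = Dose + Enzyme + 2Response  [with Dose=4, Enzyme=4, Response=0]  = 8
Without intervention: Enzyme = max(Dose, Gene)  [with Dose=4, Gene=3]  = 4; Marker = Gene + Enzyme - 3  [with Gene=3, Enzyme=4]  = 4; Response = 3Marker + Gene + 6  [with Marker=4, Gene=3]  = 21; Clearance = Dose + Enzyme + 2Response  [with Dose=4, Enzyme=4, Response=21]  = 50.
Change = 8 − 50 = -42.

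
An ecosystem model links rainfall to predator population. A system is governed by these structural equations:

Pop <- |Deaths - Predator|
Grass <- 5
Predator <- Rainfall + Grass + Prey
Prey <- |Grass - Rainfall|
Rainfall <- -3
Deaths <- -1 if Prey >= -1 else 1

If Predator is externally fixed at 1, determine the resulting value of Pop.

Under do(Predator=1), the mechanism Predator <- Rainfall + Grass + Prey is discarded; Predator is fixed at 1.
Prey = |Grass - Rainfall|  [with Grass=5, Rainfall=-3]  = 8
Deaths = -1 if Prey >= -1 else 1  [with Prey=8]  = -1
Pop = |Deaths - Predator|  [with Deaths=-1, Predator=1]  = 2

2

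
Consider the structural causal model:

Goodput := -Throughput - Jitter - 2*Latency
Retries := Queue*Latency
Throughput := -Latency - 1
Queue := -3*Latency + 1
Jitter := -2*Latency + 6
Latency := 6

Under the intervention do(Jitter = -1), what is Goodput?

Under do(Jitter=-1), the mechanism Jitter := -2*Latency + 6 is discarded; Jitter is fixed at -1.
Throughput = -Latency - 1  [with Latency=6]  = -7
Goodput = -Throughput - Jitter - 2*Latency  [with Throughput=-7, Jitter=-1, Latency=6]  = -4

-4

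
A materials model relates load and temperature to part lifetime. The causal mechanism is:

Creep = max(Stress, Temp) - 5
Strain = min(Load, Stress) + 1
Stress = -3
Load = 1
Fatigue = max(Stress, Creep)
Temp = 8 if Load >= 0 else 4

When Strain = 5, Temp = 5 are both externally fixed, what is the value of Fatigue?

0

Setting Strain = 5, Temp = 5 by intervention discards those variables' equations.
Creep = max(Stress, Temp) - 5  [with Stress=-3, Temp=5]  = 0
Fatigue = max(Stress, Creep)  [with Stress=-3, Creep=0]  = 0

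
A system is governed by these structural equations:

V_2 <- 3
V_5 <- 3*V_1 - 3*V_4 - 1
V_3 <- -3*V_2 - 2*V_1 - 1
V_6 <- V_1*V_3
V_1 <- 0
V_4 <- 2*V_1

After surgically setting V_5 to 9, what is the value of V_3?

do(V_5=9) replaces the equation V_5 <- 3*V_1 - 3*V_4 - 1 with the constant V_5 = 9.
V_3 is not downstream of the intervention, so its value is determined by the original equations.
V_3 = -3*V_2 - 2*V_1 - 1  [with V_2=3, V_1=0]  = -10

-10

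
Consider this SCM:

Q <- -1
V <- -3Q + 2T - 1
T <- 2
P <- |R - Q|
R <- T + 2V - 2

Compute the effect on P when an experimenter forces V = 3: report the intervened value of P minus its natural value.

do(V=3) replaces the equation V <- -3Q + 2T - 1 with the constant V = 3.
R = T + 2V - 2  [with T=2, V=3]  = 6
P = |R - Q|  [with R=6, Q=-1]  = 7
Without intervention: V = -3Q + 2T - 1  [with Q=-1, T=2]  = 6; R = T + 2V - 2  [with T=2, V=6]  = 12; P = |R - Q|  [with R=12, Q=-1]  = 13.
Change = 7 − 13 = -6.

-6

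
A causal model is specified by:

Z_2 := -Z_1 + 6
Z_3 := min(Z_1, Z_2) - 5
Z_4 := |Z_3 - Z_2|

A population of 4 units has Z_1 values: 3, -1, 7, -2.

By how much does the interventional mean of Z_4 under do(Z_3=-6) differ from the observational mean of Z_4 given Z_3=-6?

1.25

Every unit gets Z_3=-6 under the intervention. Z_4 values become 9, 13, 5, 14; E[Z_4|do(Z_3=-6)] = 10.25.
Conditioning on Z_3=-6 selects the 2 unit(s) with Z_1 ∈ {-1, 7}. Their Z_4 values: 13, 5. Mean = 9.
Difference = 10.25 − 9 = 1.25.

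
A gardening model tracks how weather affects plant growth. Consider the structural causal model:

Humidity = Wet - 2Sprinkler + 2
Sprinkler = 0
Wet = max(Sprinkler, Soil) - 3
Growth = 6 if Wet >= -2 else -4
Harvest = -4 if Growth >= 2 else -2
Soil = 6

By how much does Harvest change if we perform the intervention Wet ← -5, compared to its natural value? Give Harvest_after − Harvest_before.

The intervention breaks the incoming arrows to Wet: Wet = max(Sprinkler, Soil) - 3 no longer applies, and Wet = -5.
Growth = 6 if Wet >= -2 else -4  [with Wet=-5]  = -4
Harvest = -4 if Growth >= 2 else -2  [with Growth=-4]  = -2
Without intervention: Wet = max(Sprinkler, Soil) - 3  [with Sprinkler=0, Soil=6]  = 3; Growth = 6 if Wet >= -2 else -4  [with Wet=3]  = 6; Harvest = -4 if Growth >= 2 else -2  [with Growth=6]  = -4.
Change = -2 − (-4) = 2.

2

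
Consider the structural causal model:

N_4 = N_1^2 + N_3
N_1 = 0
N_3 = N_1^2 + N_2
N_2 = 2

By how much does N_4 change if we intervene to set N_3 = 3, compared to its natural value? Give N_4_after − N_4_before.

The intervention breaks the incoming arrows to N_3: N_3 = N_1^2 + N_2 no longer applies, and N_3 = 3.
N_4 = N_1^2 + N_3  [with N_1=0, N_3=3]  = 3
Without intervention: N_3 = N_1^2 + N_2  [with N_1=0, N_2=2]  = 2; N_4 = N_1^2 + N_3  [with N_1=0, N_3=2]  = 2.
Change = 3 − 2 = 1.

1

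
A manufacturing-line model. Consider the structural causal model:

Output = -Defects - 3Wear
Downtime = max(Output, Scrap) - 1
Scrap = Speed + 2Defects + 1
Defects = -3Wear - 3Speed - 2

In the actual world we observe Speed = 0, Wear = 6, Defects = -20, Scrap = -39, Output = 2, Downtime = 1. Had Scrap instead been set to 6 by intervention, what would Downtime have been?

5

Under do(Scrap=6), the mechanism Scrap = Speed + 2Defects + 1 is discarded; Scrap is fixed at 6.
Defects = -3Wear - 3Speed - 2  [with Wear=6, Speed=0]  = -20
Output = -Defects - 3Wear  [with Defects=-20, Wear=6]  = 2
Downtime = max(Output, Scrap) - 1  [with Output=2, Scrap=6]  = 5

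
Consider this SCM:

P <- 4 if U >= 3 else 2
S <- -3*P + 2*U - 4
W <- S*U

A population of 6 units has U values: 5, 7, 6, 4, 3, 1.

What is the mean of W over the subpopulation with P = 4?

Conditioning on P=4 selects the 5 unit(s) with U ∈ {5, 7, 6, 4, 3}. Their W values: -30, -14, -24, -32, -30. Mean = -26.

-26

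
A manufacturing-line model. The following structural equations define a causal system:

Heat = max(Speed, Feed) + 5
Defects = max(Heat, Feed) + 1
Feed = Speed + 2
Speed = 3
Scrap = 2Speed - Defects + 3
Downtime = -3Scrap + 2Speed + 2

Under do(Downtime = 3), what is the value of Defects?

do(Downtime=3) replaces the equation Downtime = -3Scrap + 2Speed + 2 with the constant Downtime = 3.
No directed path runs from Downtime to Defects, so Defects keeps its natural value.
Feed = Speed + 2  [with Speed=3]  = 5
Heat = max(Speed, Feed) + 5  [with Speed=3, Feed=5]  = 10
Defects = max(Heat, Feed) + 1  [with Heat=10, Feed=5]  = 11

11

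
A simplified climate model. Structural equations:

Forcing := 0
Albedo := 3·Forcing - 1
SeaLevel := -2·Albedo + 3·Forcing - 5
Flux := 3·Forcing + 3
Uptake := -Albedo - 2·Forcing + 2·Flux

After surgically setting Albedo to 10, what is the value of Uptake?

do(Albedo=10) replaces the equation Albedo := 3·Forcing - 1 with the constant Albedo = 10.
Flux = 3·Forcing + 3  [with Forcing=0]  = 3
Uptake = -Albedo - 2·Forcing + 2·Flux  [with Albedo=10, Forcing=0, Flux=3]  = -4

-4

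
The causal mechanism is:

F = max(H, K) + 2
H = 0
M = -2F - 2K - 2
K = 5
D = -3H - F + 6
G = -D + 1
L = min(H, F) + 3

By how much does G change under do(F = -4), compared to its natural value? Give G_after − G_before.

The intervention breaks the incoming arrows to F: F = max(H, K) + 2 no longer applies, and F = -4.
D = -3H - F + 6  [with H=0, F=-4]  = 10
G = -D + 1  [with D=10]  = -9
Without intervention: F = max(H, K) + 2  [with H=0, K=5]  = 7; D = -3H - F + 6  [with H=0, F=7]  = -1; G = -D + 1  [with D=-1]  = 2.
Change = -9 − 2 = -11.

-11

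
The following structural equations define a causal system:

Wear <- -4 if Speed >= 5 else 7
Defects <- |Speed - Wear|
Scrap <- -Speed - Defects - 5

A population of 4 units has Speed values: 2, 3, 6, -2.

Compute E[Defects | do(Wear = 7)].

Every unit gets Wear=7 under the intervention. Defects values become 5, 4, 1, 9; E[Defects|do(Wear=7)] = 4.75.

4.75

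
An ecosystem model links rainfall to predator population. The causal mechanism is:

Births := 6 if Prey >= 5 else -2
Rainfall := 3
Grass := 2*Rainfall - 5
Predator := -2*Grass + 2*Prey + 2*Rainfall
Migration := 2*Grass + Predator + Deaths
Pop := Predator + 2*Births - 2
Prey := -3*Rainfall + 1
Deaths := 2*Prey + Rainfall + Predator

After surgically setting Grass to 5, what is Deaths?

-33

Under do(Grass=5), the mechanism Grass := 2*Rainfall - 5 is discarded; Grass is fixed at 5.
Prey = -3*Rainfall + 1  [with Rainfall=3]  = -8
Predator = -2*Grass + 2*Prey + 2*Rainfall  [with Grass=5, Prey=-8, Rainfall=3]  = -20
Deaths = 2*Prey + Rainfall + Predator  [with Prey=-8, Rainfall=3, Predator=-20]  = -33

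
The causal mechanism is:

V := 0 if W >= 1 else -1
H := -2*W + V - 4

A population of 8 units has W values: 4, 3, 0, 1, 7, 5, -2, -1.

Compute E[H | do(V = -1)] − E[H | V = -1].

-6.25

Every unit gets V=-1 under the intervention. H values become -13, -11, -5, -7, -19, -15, -1, -3; E[H|do(V=-1)] = -9.25.
Conditioning on V=-1 selects the 3 unit(s) with W ∈ {0, -2, -1}. Their H values: -5, -1, -3. Mean = -3.
Difference = -9.25 − (-3) = -6.25.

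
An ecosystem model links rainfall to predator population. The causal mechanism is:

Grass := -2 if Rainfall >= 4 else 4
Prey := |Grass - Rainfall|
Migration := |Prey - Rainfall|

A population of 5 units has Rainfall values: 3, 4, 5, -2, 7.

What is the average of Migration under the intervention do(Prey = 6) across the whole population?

Under do(Prey=6), Prey's equation is replaced by Prey=6 for every unit. Per-unit Migration: 3, 2, 1, 8, 1. Mean = 3.

3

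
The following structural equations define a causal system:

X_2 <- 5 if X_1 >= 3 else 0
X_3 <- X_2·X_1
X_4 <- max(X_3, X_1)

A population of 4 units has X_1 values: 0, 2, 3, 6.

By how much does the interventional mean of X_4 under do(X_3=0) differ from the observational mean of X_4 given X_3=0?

Every unit gets X_3=0 under the intervention. X_4 values become 0, 2, 3, 6; E[X_4|do(X_3=0)] = 2.75.
E[X_4|X_3=0] averages over only the 2 units with X_3=0 (X_1 = 0, 2): X_4 = 0, 2, mean 1.
Difference = 2.75 − 1 = 1.75.

1.75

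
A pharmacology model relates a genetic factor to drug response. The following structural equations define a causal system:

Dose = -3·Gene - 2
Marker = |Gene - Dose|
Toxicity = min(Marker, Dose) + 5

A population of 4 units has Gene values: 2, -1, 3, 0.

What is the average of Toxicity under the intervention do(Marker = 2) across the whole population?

0

Under do(Marker=2), Marker's equation is replaced by Marker=2 for every unit. Per-unit Toxicity: -3, 6, -6, 3. Mean = 0.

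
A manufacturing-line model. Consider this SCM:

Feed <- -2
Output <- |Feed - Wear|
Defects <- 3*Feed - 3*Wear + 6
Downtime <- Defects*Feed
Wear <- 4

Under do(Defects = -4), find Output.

The intervention breaks the incoming arrows to Defects: Defects <- 3*Feed - 3*Wear + 6 no longer applies, and Defects = -4.
Output is not downstream of the intervention, so its value is determined by the original equations.
Output = |Feed - Wear|  [with Feed=-2, Wear=4]  = 6

6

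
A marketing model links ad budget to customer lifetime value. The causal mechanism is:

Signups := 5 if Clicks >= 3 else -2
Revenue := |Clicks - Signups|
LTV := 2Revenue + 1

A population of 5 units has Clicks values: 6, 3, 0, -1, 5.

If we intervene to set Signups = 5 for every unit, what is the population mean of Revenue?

do(Signups=5) breaks Signups's dependence on Clicks. With Signups=5 fixed, Revenue across the units is 1, 2, 5, 6, 0, mean 2.8.

2.8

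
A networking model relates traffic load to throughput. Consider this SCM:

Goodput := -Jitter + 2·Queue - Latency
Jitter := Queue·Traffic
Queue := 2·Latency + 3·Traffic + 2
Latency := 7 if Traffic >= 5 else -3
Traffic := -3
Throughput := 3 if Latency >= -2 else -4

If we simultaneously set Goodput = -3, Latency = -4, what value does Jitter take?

45

Under do(Goodput = -3, Latency = -4), each intervened variable's structural equation is replaced by its fixed value.
Queue = 2·Latency + 3·Traffic + 2  [with Latency=-4, Traffic=-3]  = -15
Jitter = Queue·Traffic  [with Queue=-15, Traffic=-3]  = 45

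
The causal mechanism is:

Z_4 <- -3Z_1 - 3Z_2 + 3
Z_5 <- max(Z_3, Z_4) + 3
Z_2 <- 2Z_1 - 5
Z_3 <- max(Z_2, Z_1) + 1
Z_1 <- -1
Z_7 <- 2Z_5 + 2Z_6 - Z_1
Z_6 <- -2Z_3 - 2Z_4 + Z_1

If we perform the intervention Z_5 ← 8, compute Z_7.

-93

Under do(Z_5=8), the mechanism Z_5 <- max(Z_3, Z_4) + 3 is discarded; Z_5 is fixed at 8.
Z_2 = 2Z_1 - 5  [with Z_1=-1]  = -7
Z_3 = max(Z_2, Z_1) + 1  [with Z_2=-7, Z_1=-1]  = 0
Z_4 = -3Z_1 - 3Z_2 + 3  [with Z_1=-1, Z_2=-7]  = 27
Z_6 = -2Z_3 - 2Z_4 + Z_1  [with Z_3=0, Z_4=27, Z_1=-1]  = -55
Z_7 = 2Z_5 + 2Z_6 - Z_1  [with Z_5=8, Z_6=-55, Z_1=-1]  = -93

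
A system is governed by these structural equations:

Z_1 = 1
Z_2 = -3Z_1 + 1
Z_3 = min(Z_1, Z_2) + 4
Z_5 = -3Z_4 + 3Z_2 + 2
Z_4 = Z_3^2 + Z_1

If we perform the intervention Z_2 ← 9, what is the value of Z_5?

do(Z_2=9) replaces the equation Z_2 = -3Z_1 + 1 with the constant Z_2 = 9.
Z_3 = min(Z_1, Z_2) + 4  [with Z_1=1, Z_2=9]  = 5
Z_4 = Z_3^2 + Z_1  [with Z_3=5, Z_1=1]  = 26
Z_5 = -3Z_4 + 3Z_2 + 2  [with Z_4=26, Z_2=9]  = -49

-49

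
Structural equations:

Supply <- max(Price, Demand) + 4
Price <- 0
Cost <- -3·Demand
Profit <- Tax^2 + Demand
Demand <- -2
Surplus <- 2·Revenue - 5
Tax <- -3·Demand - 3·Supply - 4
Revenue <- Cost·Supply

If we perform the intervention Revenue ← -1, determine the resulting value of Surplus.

do(Revenue=-1) replaces the equation Revenue <- Cost·Supply with the constant Revenue = -1.
Surplus = 2·Revenue - 5  [with Revenue=-1]  = -7

-7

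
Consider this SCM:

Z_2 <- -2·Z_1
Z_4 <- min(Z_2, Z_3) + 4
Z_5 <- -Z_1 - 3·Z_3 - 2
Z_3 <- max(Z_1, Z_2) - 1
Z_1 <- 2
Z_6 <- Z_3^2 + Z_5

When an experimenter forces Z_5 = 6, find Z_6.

7

The intervention breaks the incoming arrows to Z_5: Z_5 <- -Z_1 - 3·Z_3 - 2 no longer applies, and Z_5 = 6.
Z_2 = -2·Z_1  [with Z_1=2]  = -4
Z_3 = max(Z_1, Z_2) - 1  [with Z_1=2, Z_2=-4]  = 1
Z_6 = Z_3^2 + Z_5  [with Z_3=1, Z_5=6]  = 7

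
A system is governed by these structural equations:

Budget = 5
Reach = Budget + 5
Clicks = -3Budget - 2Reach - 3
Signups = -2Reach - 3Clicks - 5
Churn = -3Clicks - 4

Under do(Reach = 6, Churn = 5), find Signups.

The joint intervention fixes Reach = 6, Churn = 5, removing each variable's own equation.
Clicks = -3Budget - 2Reach - 3  [with Budget=5, Reach=6]  = -30
Signups = -2Reach - 3Clicks - 5  [with Reach=6, Clicks=-30]  = 73

73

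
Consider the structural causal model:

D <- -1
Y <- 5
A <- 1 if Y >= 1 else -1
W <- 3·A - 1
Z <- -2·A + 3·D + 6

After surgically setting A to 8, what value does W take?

23

The intervention breaks the incoming arrows to A: A <- 1 if Y >= 1 else -1 no longer applies, and A = 8.
W = 3·A - 1  [with A=8]  = 23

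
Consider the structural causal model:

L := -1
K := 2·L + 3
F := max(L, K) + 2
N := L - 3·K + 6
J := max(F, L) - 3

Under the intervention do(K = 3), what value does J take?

2

Under do(K=3), the mechanism K := 2·L + 3 is discarded; K is fixed at 3.
F = max(L, K) + 2  [with L=-1, K=3]  = 5
J = max(F, L) - 3  [with F=5, L=-1]  = 2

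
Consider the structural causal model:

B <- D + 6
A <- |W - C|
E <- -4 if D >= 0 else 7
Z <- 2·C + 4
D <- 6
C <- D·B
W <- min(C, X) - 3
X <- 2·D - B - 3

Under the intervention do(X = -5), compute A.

The intervention breaks the incoming arrows to X: X <- 2·D - B - 3 no longer applies, and X = -5.
B = D + 6  [with D=6]  = 12
C = D·B  [with D=6, B=12]  = 72
W = min(C, X) - 3  [with C=72, X=-5]  = -8
A = |W - C|  [with W=-8, C=72]  = 80

80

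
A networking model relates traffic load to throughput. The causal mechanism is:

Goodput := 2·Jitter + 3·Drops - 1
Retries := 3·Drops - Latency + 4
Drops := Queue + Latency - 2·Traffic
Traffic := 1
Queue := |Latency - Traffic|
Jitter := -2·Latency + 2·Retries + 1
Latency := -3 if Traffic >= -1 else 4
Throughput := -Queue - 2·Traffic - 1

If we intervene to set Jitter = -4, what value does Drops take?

-1

do(Jitter=-4) replaces the equation Jitter := -2·Latency + 2·Retries + 1 with the constant Jitter = -4.
No directed path runs from Jitter to Drops, so Drops keeps its natural value.
Latency = -3 if Traffic >= -1 else 4  [with Traffic=1]  = -3
Queue = |Latency - Traffic|  [with Latency=-3, Traffic=1]  = 4
Drops = Queue + Latency - 2·Traffic  [with Queue=4, Latency=-3, Traffic=1]  = -1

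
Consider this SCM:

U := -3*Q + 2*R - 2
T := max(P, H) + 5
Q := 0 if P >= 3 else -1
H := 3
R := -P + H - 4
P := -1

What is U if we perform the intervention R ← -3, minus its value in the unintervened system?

Under do(R=-3), the mechanism R := -P + H - 4 is discarded; R is fixed at -3.
Q = 0 if P >= 3 else -1  [with P=-1]  = -1
U = -3*Q + 2*R - 2  [with Q=-1, R=-3]  = -5
Without intervention: R = -P + H - 4  [with P=-1, H=3]  = 0; Q = 0 if P >= 3 else -1  [with P=-1]  = -1; U = -3*Q + 2*R - 2  [with Q=-1, R=0]  = 1.
Change = -5 − 1 = -6.

-6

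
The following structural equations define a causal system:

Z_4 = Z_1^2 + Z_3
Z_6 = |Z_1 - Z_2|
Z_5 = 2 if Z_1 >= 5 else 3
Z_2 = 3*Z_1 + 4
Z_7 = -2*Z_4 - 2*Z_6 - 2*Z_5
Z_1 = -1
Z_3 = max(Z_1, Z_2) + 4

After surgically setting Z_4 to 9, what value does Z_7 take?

-28

The intervention breaks the incoming arrows to Z_4: Z_4 = Z_1^2 + Z_3 no longer applies, and Z_4 = 9.
Z_2 = 3*Z_1 + 4  [with Z_1=-1]  = 1
Z_5 = 2 if Z_1 >= 5 else 3  [with Z_1=-1]  = 3
Z_6 = |Z_1 - Z_2|  [with Z_1=-1, Z_2=1]  = 2
Z_7 = -2*Z_4 - 2*Z_6 - 2*Z_5  [with Z_4=9, Z_6=2, Z_5=3]  = -28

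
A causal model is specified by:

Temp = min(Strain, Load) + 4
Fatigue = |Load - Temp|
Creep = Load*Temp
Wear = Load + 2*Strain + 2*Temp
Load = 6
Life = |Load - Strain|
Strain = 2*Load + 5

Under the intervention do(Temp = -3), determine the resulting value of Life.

11

The intervention breaks the incoming arrows to Temp: Temp = min(Strain, Load) + 4 no longer applies, and Temp = -3.
Life is not downstream of the intervention, so its value is determined by the original equations.
Strain = 2*Load + 5  [with Load=6]  = 17
Life = |Load - Strain|  [with Load=6, Strain=17]  = 11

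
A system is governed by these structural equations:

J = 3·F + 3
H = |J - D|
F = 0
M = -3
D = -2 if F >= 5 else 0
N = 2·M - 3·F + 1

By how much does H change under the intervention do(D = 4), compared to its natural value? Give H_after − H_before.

Under do(D=4), the mechanism D = -2 if F >= 5 else 0 is discarded; D is fixed at 4.
J = 3·F + 3  [with F=0]  = 3
H = |J - D|  [with J=3, D=4]  = 1
Without intervention: J = 3·F + 3  [with F=0]  = 3; D = -2 if F >= 5 else 0  [with F=0]  = 0; H = |J - D|  [with J=3, D=0]  = 3.
Change = 1 − 3 = -2.

-2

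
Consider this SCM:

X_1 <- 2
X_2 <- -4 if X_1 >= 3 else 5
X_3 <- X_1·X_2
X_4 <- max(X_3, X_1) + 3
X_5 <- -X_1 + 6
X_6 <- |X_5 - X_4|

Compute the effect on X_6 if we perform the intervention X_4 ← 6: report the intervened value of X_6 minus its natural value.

Under do(X_4=6), the mechanism X_4 <- max(X_3, X_1) + 3 is discarded; X_4 is fixed at 6.
X_5 = -X_1 + 6  [with X_1=2]  = 4
X_6 = |X_5 - X_4|  [with X_5=4, X_4=6]  = 2
Without intervention: X_2 = -4 if X_1 >= 3 else 5  [with X_1=2]  = 5; X_3 = X_1·X_2  [with X_1=2, X_2=5]  = 10; X_4 = max(X_3, X_1) + 3  [with X_3=10, X_1=2]  = 13; X_5 = -X_1 + 6  [with X_1=2]  = 4; X_6 = |X_5 - X_4|  [with X_5=4, X_4=13]  = 9.
Change = 2 − 9 = -7.

-7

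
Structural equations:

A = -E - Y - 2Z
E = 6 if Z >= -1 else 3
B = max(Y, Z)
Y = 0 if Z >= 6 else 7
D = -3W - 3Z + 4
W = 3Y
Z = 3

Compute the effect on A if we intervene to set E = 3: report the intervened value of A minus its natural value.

Intervening sets E = 3 and removes its equation (E = 6 if Z >= -1 else 3).
Y = 0 if Z >= 6 else 7  [with Z=3]  = 7
A = -E - Y - 2Z  [with E=3, Y=7, Z=3]  = -16
Without intervention: Y = 0 if Z >= 6 else 7  [with Z=3]  = 7; E = 6 if Z >= -1 else 3  [with Z=3]  = 6; A = -E - Y - 2Z  [with E=6, Y=7, Z=3]  = -19.
Change = -16 − (-19) = 3.

3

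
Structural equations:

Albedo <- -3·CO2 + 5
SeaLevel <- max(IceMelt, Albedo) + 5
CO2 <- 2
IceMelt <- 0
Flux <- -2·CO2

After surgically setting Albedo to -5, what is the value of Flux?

-4

do(Albedo=-5) replaces the equation Albedo <- -3·CO2 + 5 with the constant Albedo = -5.
Flux is not downstream of the intervention, so its value is determined by the original equations.
Flux = -2·CO2  [with CO2=2]  = -4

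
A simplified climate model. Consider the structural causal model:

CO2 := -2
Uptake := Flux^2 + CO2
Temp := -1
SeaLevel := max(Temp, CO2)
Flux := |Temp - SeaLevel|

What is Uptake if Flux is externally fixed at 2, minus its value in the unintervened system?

Intervening sets Flux = 2 and removes its equation (Flux := |Temp - SeaLevel|).
Uptake = Flux^2 + CO2  [with Flux=2, CO2=-2]  = 2
Without intervention: SeaLevel = max(Temp, CO2)  [with Temp=-1, CO2=-2]  = -1; Flux = |Temp - SeaLevel|  [with Temp=-1, SeaLevel=-1]  = 0; Uptake = Flux^2 + CO2  [with Flux=0, CO2=-2]  = -2.
Change = 2 − (-2) = 4.

4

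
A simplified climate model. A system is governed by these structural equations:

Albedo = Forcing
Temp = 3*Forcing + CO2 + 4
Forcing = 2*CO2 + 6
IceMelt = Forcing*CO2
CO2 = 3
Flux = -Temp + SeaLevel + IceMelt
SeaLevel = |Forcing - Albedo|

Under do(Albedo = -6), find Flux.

11

Under do(Albedo=-6), the mechanism Albedo = Forcing is discarded; Albedo is fixed at -6.
Forcing = 2*CO2 + 6  [with CO2=3]  = 12
Temp = 3*Forcing + CO2 + 4  [with Forcing=12, CO2=3]  = 43
IceMelt = Forcing*CO2  [with Forcing=12, CO2=3]  = 36
SeaLevel = |Forcing - Albedo|  [with Forcing=12, Albedo=-6]  = 18
Flux = -Temp + SeaLevel + IceMelt  [with Temp=43, SeaLevel=18, IceMelt=36]  = 11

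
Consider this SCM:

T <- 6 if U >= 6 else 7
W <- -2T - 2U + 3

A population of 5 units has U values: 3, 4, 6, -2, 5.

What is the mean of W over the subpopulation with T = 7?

-16

E[W|T=7] averages over only the 4 units with T=7 (U = 3, 4, -2, 5): W = -17, -19, -7, -21, mean -16.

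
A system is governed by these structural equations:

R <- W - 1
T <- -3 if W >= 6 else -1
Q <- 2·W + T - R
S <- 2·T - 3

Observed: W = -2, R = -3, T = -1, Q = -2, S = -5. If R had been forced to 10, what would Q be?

-15

Under do(R=10), the mechanism R <- W - 1 is discarded; R is fixed at 10.
T = -3 if W >= 6 else -1  [with W=-2]  = -1
Q = 2·W + T - R  [with W=-2, T=-1, R=10]  = -15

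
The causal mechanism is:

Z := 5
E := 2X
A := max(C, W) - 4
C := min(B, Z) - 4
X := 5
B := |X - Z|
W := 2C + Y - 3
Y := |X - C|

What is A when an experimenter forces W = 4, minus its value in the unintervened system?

6

Intervening sets W = 4 and removes its equation (W := 2C + Y - 3).
B = |X - Z|  [with X=5, Z=5]  = 0
C = min(B, Z) - 4  [with B=0, Z=5]  = -4
A = max(C, W) - 4  [with C=-4, W=4]  = 0
Without intervention: B = |X - Z|  [with X=5, Z=5]  = 0; C = min(B, Z) - 4  [with B=0, Z=5]  = -4; Y = |X - C|  [with X=5, C=-4]  = 9; W = 2C + Y - 3  [with C=-4, Y=9]  = -2; A = max(C, W) - 4  [with C=-4, W=-2]  = -6.
Change = 0 − (-6) = 6.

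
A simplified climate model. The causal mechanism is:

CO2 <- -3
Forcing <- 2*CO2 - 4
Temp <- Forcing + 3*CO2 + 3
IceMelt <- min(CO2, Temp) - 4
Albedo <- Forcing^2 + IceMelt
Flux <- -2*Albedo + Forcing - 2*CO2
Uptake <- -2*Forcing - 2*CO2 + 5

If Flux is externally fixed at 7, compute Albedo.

do(Flux=7) replaces the equation Flux <- -2*Albedo + Forcing - 2*CO2 with the constant Flux = 7.
Since Albedo is not a descendant of the intervened variable, it is unaffected.
Forcing = 2*CO2 - 4  [with CO2=-3]  = -10
Temp = Forcing + 3*CO2 + 3  [with Forcing=-10, CO2=-3]  = -16
IceMelt = min(CO2, Temp) - 4  [with CO2=-3, Temp=-16]  = -20
Albedo = Forcing^2 + IceMelt  [with Forcing=-10, IceMelt=-20]  = 80

80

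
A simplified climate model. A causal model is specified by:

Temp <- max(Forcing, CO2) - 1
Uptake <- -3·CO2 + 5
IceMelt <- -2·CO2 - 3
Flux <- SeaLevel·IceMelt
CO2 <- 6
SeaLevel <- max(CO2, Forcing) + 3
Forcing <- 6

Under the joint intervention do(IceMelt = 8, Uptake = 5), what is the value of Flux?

72

The joint intervention fixes IceMelt = 8, Uptake = 5, removing each variable's own equation.
SeaLevel = max(CO2, Forcing) + 3  [with CO2=6, Forcing=6]  = 9
Flux = SeaLevel·IceMelt  [with SeaLevel=9, IceMelt=8]  = 72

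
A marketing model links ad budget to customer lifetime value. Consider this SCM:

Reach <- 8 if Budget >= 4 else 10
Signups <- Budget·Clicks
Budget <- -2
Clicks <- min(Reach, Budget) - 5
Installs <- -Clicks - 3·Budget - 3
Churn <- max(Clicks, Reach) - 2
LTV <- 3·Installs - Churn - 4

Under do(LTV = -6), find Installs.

Under do(LTV=-6), the mechanism LTV <- 3·Installs - Churn - 4 is discarded; LTV is fixed at -6.
Since Installs is not a descendant of the intervened variable, it is unaffected.
Reach = 8 if Budget >= 4 else 10  [with Budget=-2]  = 10
Clicks = min(Reach, Budget) - 5  [with Reach=10, Budget=-2]  = -7
Installs = -Clicks - 3·Budget - 3  [with Clicks=-7, Budget=-2]  = 10

10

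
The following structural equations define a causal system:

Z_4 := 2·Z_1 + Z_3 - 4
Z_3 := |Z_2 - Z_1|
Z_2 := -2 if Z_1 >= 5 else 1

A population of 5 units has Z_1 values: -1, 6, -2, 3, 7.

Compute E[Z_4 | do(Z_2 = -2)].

5.8

The intervention sets Z_2=-2 in all 5 units regardless of Z_1. Recomputing Z_4 per unit gives -5, 16, -8, 7, 19; average 5.8.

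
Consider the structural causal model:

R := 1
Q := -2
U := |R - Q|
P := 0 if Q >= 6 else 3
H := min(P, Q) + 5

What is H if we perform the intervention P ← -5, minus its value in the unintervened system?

-3

Intervening sets P = -5 and removes its equation (P := 0 if Q >= 6 else 3).
H = min(P, Q) + 5  [with P=-5, Q=-2]  = 0
Without intervention: P = 0 if Q >= 6 else 3  [with Q=-2]  = 3; H = min(P, Q) + 5  [with P=3, Q=-2]  = 3.
Change = 0 − 3 = -3.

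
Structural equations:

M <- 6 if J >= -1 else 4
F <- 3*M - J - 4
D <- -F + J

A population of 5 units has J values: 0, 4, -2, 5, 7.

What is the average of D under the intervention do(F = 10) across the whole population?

Every unit gets F=10 under the intervention. D values become -10, -6, -12, -5, -3; E[D|do(F=10)] = -7.2.

-7.2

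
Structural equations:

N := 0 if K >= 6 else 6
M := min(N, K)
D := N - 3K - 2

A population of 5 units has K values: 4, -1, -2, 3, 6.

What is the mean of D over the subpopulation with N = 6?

E[D|N=6] averages over only the 4 units with N=6 (K = 4, -1, -2, 3): D = -8, 7, 10, -5, mean 1.

1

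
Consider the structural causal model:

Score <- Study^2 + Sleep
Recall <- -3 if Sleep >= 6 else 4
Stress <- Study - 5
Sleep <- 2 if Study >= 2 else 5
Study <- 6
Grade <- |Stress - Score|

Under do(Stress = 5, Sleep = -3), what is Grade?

28

Setting Stress = 5, Sleep = -3 by intervention discards those variables' equations.
Score = Study^2 + Sleep  [with Study=6, Sleep=-3]  = 33
Grade = |Stress - Score|  [with Stress=5, Score=33]  = 28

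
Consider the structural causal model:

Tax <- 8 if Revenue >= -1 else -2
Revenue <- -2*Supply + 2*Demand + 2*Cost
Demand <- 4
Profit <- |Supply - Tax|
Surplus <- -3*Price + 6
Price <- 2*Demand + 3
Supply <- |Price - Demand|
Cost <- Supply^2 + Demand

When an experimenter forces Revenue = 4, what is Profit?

Under do(Revenue=4), the mechanism Revenue <- -2*Supply + 2*Demand + 2*Cost is discarded; Revenue is fixed at 4.
Price = 2*Demand + 3  [with Demand=4]  = 11
Supply = |Price - Demand|  [with Price=11, Demand=4]  = 7
Tax = 8 if Revenue >= -1 else -2  [with Revenue=4]  = 8
Profit = |Supply - Tax|  [with Supply=7, Tax=8]  = 1

1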